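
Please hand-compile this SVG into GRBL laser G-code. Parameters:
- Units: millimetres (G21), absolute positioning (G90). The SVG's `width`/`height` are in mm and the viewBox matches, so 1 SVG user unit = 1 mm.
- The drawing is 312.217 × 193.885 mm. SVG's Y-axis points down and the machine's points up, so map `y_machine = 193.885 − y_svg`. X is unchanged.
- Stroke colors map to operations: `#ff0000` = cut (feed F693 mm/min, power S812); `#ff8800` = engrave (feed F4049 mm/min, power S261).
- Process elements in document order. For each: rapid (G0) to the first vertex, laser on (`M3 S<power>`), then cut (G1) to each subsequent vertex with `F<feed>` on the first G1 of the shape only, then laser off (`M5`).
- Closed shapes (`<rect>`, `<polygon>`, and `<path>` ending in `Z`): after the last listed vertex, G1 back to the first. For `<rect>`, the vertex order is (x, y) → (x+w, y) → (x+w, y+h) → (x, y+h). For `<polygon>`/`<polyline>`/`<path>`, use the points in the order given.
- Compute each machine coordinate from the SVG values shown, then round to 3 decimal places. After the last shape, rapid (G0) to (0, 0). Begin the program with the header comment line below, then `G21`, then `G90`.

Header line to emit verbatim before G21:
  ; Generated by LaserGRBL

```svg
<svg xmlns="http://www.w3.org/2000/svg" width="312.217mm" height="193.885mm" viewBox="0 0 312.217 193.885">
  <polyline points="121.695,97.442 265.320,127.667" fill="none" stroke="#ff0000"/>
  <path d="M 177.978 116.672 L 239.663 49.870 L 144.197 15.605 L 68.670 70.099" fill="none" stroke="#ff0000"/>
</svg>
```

; Generated by LaserGRBL
G21
G90
G0 X121.695 Y96.443
M3 S812
G1 X265.320 Y66.218 F693
M5
G0 X177.978 Y77.213
M3 S812
G1 X239.663 Y144.015 F693
G1 X144.197 Y178.280
G1 X68.670 Y123.786
M5
G0 X0.000 Y0.000

1 u = 1 mm; y_m = 193.885 − y.

[1] `<polyline>` line segment, #ff0000→cut S812 F693: (121.695,96.443) → (265.320,66.218)

[2] `<path>` open polyline, #ff0000→cut S812 F693: (177.978,77.213) → (239.663,144.015) → (144.197,178.280) → (68.670,123.786)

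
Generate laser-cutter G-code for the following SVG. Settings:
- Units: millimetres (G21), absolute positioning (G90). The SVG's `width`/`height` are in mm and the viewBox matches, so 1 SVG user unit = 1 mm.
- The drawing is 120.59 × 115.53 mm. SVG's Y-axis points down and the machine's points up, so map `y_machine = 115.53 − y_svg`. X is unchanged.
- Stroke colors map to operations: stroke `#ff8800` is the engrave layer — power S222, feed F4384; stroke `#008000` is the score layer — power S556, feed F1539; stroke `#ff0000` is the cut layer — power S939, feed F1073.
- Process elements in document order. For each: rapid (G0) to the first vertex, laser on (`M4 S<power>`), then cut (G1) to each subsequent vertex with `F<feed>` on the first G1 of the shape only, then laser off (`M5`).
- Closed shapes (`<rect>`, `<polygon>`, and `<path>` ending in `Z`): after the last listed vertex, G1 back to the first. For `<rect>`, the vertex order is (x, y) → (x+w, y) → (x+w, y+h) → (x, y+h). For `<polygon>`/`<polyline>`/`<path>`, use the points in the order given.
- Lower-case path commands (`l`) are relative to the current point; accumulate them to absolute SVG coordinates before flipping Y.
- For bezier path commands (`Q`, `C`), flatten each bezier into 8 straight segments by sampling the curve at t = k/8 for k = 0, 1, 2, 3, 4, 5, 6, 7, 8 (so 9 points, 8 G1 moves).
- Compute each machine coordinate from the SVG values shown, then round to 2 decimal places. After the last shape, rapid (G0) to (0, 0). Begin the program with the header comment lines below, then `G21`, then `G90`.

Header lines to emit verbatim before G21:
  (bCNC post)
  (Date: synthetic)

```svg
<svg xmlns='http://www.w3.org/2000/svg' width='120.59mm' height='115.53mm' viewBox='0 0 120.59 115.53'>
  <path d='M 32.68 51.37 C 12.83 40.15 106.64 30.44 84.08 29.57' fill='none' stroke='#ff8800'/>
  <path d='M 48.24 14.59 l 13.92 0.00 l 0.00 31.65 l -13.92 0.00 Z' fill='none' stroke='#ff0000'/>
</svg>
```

(bCNC post)
(Date: synthetic)
G21
G90
G0 X32.68 Y64.16
M4 S222
G1 X30.11 Y68.28 F4384
G1 X35.51 Y72.18
G1 X46.17 Y75.76
G1 X59.40 Y78.94
G1 X72.50 Y81.64
G1 X82.77 Y83.76
G1 X87.53 Y85.23
G1 X84.08 Y85.96
M5
G0 X48.24 Y100.94
M4 S939
G1 X62.16 Y100.94 F1073
G1 X62.16 Y69.29
G1 X48.24 Y69.29
G1 X48.24 Y100.94
M5
G0 X0.00 Y0.00

Since the viewBox matches the mm dimensions, user units are millimetres directly. The only transform is the Y-flip y_m = 115.53 − y_svg.

Shape 1 is a cubic bezier drawn with `<path>`. Its stroke #ff8800 means engrave at S222, F4384. After flipping Y the toolpath is (32.68,64.16) → (30.11,68.28) → (35.51,72.18) → (46.17,75.76) → (59.40,78.94) → (72.50,81.64) → (82.77,83.76) → (87.53,85.23) → (84.08,85.96).

Shape 2 is a rectangle drawn with `<path>`. Its stroke #ff0000 means cut at S939, F1073. After flipping Y the toolpath is (48.24,100.94) → (62.16,100.94) → (62.16,69.29) → (48.24,69.29) → (48.24,100.94), returning to the start.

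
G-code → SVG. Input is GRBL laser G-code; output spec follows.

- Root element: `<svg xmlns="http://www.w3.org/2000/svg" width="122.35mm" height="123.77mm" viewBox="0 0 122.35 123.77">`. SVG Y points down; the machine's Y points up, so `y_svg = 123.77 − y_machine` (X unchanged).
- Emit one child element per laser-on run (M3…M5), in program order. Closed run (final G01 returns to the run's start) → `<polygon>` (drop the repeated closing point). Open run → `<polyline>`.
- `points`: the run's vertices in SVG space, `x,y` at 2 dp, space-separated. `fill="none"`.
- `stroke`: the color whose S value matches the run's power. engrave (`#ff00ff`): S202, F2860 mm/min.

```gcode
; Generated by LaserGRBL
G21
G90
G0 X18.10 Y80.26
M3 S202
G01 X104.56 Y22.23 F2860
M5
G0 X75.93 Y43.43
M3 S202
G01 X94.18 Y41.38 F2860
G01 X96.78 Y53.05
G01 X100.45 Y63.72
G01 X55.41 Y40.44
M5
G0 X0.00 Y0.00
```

<svg xmlns="http://www.w3.org/2000/svg" width="122.35mm" height="123.77mm" viewBox="0 0 122.35 123.77">
  <polyline points="18.10,43.51 104.56,101.54" fill="none" stroke="#ff00ff"/>
  <polyline points="75.93,80.34 94.18,82.39 96.78,70.72 100.45,60.05 55.41,83.33" fill="none" stroke="#ff00ff"/>
</svg>

y_svg = 123.77 − y_m. Every run uses S202, so all elements get stroke `#ff00ff` (engrave).

[1] open run; points: 18.10,43.51 104.56,101.54

[2] open run; points: 75.93,80.34 94.18,82.39 96.78,70.72 100.45,60.05 55.41,83.33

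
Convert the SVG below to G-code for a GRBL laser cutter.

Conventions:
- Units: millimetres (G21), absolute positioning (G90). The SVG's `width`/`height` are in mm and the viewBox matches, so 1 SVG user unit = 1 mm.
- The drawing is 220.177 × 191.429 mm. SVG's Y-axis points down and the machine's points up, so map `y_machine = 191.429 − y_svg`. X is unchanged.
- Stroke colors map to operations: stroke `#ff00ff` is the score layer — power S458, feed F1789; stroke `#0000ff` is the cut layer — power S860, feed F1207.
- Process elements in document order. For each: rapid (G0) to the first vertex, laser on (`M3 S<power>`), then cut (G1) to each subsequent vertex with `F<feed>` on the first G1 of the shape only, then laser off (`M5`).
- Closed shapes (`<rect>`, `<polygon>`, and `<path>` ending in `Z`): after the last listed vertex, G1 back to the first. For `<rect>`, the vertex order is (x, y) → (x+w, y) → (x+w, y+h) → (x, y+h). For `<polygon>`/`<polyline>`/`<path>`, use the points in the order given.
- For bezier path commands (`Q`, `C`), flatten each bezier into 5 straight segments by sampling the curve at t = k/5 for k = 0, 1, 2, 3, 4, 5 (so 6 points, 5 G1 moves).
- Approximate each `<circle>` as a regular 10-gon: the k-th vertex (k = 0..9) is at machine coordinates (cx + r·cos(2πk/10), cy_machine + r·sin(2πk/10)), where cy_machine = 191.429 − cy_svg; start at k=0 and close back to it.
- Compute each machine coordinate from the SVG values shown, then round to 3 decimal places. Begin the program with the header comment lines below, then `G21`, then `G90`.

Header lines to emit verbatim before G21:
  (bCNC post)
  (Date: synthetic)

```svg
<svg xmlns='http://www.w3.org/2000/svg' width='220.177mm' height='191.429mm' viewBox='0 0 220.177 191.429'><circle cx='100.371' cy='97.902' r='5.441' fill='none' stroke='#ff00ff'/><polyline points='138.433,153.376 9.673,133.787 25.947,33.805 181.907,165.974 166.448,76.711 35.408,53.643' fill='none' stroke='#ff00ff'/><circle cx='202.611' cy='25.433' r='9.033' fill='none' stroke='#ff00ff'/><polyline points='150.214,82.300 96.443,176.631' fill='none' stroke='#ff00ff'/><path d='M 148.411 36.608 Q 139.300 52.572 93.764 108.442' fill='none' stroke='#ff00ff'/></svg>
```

(bCNC post)
(Date: synthetic)
G21
G90
G0 X105.812 Y93.527
M3 S458
G1 X104.773 Y96.725 F1789
G1 X102.052 Y98.702
G1 X98.690 Y98.702
G1 X95.969 Y96.725
G1 X94.930 Y93.527
G1 X95.969 Y90.329
G1 X98.690 Y88.352
G1 X102.052 Y88.352
G1 X104.773 Y90.329
G1 X105.812 Y93.527
M5
G0 X138.433 Y38.053
M3 S458
G1 X9.673 Y57.642 F1789
G1 X25.947 Y157.624
G1 X181.907 Y25.455
G1 X166.448 Y114.718
G1 X35.408 Y137.786
M5
G0 X211.644 Y165.996
M3 S458
G1 X209.919 Y171.305 F1789
G1 X205.402 Y174.587
G1 X199.820 Y174.587
G1 X195.303 Y171.305
G1 X193.578 Y165.996
G1 X195.303 Y160.687
G1 X199.820 Y157.405
G1 X205.402 Y157.405
G1 X209.919 Y160.687
G1 X211.644 Y165.996
M5
G0 X150.214 Y109.129
M3 S458
G1 X96.443 Y14.798 F1789
M5
G0 X148.411 Y154.821
M3 S458
G1 X143.310 Y146.839 F1789
G1 X135.294 Y135.665
G1 X124.365 Y121.298
G1 X110.521 Y103.739
G1 X93.764 Y82.987
M5

Since the viewBox matches the mm dimensions, user units are millimetres directly. The only transform is the Y-flip y_m = 191.429 − y_svg.

Shape 1 is a circle drawn with `<circle>`. Its stroke #ff00ff means score at S458, F1789. After flipping Y the toolpath is (105.812,93.527) → (104.773,96.725) → (102.052,98.702) → (98.690,98.702) → (95.969,96.725) → (94.930,93.527) → (95.969,90.329) → (98.690,88.352) → (102.052,88.352) → (104.773,90.329) → (105.812,93.527), returning to the start.

Shape 2 is a open polyline drawn with `<polyline>`. Its stroke #ff00ff means score at S458, F1789. After flipping Y the toolpath is (138.433,38.053) → (9.673,57.642) → (25.947,157.624) → (181.907,25.455) → (166.448,114.718) → (35.408,137.786).

Shape 3 is a circle drawn with `<circle>`. Its stroke #ff00ff means score at S458, F1789. After flipping Y the toolpath is (211.644,165.996) → (209.919,171.305) → (205.402,174.587) → (199.820,174.587) → (195.303,171.305) → (193.578,165.996) → (195.303,160.687) → (199.820,157.405) → (205.402,157.405) → (209.919,160.687) → (211.644,165.996), returning to the start.

Shape 4 is a line segment drawn with `<polyline>`. Its stroke #ff00ff means score at S458, F1789. After flipping Y the toolpath is (150.214,109.129) → (96.443,14.798).

Shape 5 is a quadratic bezier drawn with `<path>`. Its stroke #ff00ff means score at S458, F1789. After flipping Y the toolpath is (148.411,154.821) → (143.310,146.839) → (135.294,135.665) → (124.365,121.298) → (110.521,103.739) → (93.764,82.987).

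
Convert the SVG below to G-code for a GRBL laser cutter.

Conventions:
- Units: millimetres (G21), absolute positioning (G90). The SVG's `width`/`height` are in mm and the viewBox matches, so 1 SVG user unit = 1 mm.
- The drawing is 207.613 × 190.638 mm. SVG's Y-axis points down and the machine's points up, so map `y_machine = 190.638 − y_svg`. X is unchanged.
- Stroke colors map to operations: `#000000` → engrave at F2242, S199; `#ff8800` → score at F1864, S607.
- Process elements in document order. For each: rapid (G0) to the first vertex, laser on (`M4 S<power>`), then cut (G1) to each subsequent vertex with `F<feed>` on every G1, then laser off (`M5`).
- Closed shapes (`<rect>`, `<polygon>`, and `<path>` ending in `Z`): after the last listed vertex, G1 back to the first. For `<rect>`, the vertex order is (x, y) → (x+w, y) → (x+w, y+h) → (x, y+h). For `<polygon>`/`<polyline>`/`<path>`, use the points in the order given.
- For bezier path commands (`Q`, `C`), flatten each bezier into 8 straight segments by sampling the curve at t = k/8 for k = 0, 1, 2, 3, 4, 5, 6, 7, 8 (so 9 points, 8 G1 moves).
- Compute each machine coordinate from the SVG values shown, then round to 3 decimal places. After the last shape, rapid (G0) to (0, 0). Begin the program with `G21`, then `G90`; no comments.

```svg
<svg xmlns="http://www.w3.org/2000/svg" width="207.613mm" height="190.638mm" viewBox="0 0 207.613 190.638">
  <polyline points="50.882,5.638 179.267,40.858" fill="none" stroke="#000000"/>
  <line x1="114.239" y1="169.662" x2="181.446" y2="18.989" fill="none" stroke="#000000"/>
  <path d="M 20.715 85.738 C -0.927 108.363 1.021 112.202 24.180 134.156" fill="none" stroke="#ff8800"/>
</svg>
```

G21
G90
G0 X50.882 Y185.000
M4 S199
G1 X179.267 Y149.780 F2242
M5
G0 X114.239 Y20.976
M4 S199
G1 X181.446 Y171.649 F2242
M5
G0 X20.715 Y104.900
M4 S607
G1 X13.700 Y97.224 F1864
G1 X8.869 Y90.877 F1864
G1 X6.194 Y85.426 F1864
G1 X5.647 Y80.439 F1864
G1 X7.200 Y75.484 F1864
G1 X10.825 Y70.128 F1864
G1 X16.494 Y63.938 F1864
G1 X24.180 Y56.482 F1864
M5
G0 X0.000 Y0.000

1 u = 1 mm; y_m = 190.638 − y.

[1] `<polyline>` line segment, #000000→engrave S199 F2242: (50.882,185.000) → (179.267,149.780)

[2] `<line>` line segment, #000000→engrave S199 F2242: (114.239,20.976) → (181.446,171.649)

[3] `<path>` cubic bezier, #ff8800→score S607 F1864: (20.715,104.900) → (13.700,97.224) → (8.869,90.877) → (6.194,85.426) → (5.647,80.439) → (7.200,75.484) → (10.825,70.128) → (16.494,63.938) → (24.180,56.482)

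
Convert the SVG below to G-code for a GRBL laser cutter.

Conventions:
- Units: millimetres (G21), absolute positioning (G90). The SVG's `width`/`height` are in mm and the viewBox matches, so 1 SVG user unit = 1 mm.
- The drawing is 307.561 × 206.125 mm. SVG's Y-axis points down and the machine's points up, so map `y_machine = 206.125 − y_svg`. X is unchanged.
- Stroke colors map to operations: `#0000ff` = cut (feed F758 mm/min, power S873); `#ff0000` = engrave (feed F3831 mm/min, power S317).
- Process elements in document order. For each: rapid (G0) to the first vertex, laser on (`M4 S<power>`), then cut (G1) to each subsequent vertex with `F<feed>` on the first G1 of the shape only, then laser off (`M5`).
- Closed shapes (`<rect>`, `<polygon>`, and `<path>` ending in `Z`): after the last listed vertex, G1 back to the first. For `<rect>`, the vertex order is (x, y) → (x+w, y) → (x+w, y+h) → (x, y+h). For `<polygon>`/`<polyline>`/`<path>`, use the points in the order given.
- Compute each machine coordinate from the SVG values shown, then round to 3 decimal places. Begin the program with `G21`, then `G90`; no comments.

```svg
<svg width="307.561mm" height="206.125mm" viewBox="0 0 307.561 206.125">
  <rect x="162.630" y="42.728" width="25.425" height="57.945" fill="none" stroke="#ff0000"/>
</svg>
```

viewBox `0 0 307.561 206.125` with mm width/height → 1 unit = 1 mm. Flip: y_m = 206.125 − y_svg.

**Shape 1** — `<rect>` rectangle, stroke `#ff0000` → engrave (S317, F3831). Machine vertices: (162.630,163.397) → (188.055,163.397) → (188.055,105.452) → (162.630,105.452) → (162.630,163.397). Closed: final G1 returns to the first vertex.

G21
G90
G0 X162.630 Y163.397
M4 S317
G1 X188.055 Y163.397 F3831
G1 X188.055 Y105.452
G1 X162.630 Y105.452
G1 X162.630 Y163.397
M5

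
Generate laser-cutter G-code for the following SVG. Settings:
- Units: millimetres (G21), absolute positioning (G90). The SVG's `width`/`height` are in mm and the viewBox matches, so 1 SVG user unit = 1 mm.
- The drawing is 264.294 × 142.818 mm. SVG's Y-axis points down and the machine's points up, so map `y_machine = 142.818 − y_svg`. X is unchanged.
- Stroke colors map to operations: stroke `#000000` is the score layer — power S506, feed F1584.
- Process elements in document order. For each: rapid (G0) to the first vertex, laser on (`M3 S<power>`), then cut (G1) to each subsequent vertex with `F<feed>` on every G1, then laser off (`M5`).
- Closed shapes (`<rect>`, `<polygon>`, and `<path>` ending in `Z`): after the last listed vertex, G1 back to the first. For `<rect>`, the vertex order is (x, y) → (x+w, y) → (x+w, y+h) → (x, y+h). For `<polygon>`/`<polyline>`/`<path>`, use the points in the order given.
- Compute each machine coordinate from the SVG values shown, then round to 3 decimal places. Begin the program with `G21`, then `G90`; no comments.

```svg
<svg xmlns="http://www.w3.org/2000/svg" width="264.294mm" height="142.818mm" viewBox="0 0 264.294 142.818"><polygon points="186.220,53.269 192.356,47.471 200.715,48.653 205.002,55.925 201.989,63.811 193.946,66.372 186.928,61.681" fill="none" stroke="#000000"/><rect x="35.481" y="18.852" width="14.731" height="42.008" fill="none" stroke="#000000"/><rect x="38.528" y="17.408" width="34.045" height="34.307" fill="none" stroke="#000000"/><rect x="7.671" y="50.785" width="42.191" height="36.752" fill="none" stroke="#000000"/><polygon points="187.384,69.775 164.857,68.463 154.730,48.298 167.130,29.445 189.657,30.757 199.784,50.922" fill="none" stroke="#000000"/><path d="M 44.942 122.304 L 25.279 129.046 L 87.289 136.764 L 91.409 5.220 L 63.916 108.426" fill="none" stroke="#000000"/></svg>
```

1 u = 1 mm; y_m = 142.818 − y.

[1] `<polygon>` regular polygon, #000000→score S506 F1584: (186.220,89.549) → (192.356,95.347) → (200.715,94.165) → (205.002,86.893) → (201.989,79.007) → (193.946,76.446) → (186.928,81.137) → (186.220,89.549) (closed)

[2] `<rect>` rectangle, #000000→score S506 F1584: (35.481,123.966) → (50.212,123.966) → (50.212,81.958) → (35.481,81.958) → (35.481,123.966) (closed)

[3] `<rect>` rectangle, #000000→score S506 F1584: (38.528,125.410) → (72.573,125.410) → (72.573,91.103) → (38.528,91.103) → (38.528,125.410) (closed)

[4] `<rect>` rectangle, #000000→score S506 F1584: (7.671,92.033) → (49.862,92.033) → (49.862,55.281) → (7.671,55.281) → (7.671,92.033) (closed)

[5] `<polygon>` regular polygon, #000000→score S506 F1584: (187.384,73.043) → (164.857,74.355) → (154.730,94.520) → (167.130,113.373) → (189.657,112.061) → (199.784,91.896) → (187.384,73.043) (closed)

[6] `<path>` open polyline, #000000→score S506 F1584: (44.942,20.514) → (25.279,13.772) → (87.289,6.054) → (91.409,137.598) → (63.916,34.392)

G21
G90
G0 X186.220 Y89.549
M3 S506
G1 X192.356 Y95.347 F1584
G1 X200.715 Y94.165 F1584
G1 X205.002 Y86.893 F1584
G1 X201.989 Y79.007 F1584
G1 X193.946 Y76.446 F1584
G1 X186.928 Y81.137 F1584
G1 X186.220 Y89.549 F1584
M5
G0 X35.481 Y123.966
M3 S506
G1 X50.212 Y123.966 F1584
G1 X50.212 Y81.958 F1584
G1 X35.481 Y81.958 F1584
G1 X35.481 Y123.966 F1584
M5
G0 X38.528 Y125.410
M3 S506
G1 X72.573 Y125.410 F1584
G1 X72.573 Y91.103 F1584
G1 X38.528 Y91.103 F1584
G1 X38.528 Y125.410 F1584
M5
G0 X7.671 Y92.033
M3 S506
G1 X49.862 Y92.033 F1584
G1 X49.862 Y55.281 F1584
G1 X7.671 Y55.281 F1584
G1 X7.671 Y92.033 F1584
M5
G0 X187.384 Y73.043
M3 S506
G1 X164.857 Y74.355 F1584
G1 X154.730 Y94.520 F1584
G1 X167.130 Y113.373 F1584
G1 X189.657 Y112.061 F1584
G1 X199.784 Y91.896 F1584
G1 X187.384 Y73.043 F1584
M5
G0 X44.942 Y20.514
M3 S506
G1 X25.279 Y13.772 F1584
G1 X87.289 Y6.054 F1584
G1 X91.409 Y137.598 F1584
G1 X63.916 Y34.392 F1584
M5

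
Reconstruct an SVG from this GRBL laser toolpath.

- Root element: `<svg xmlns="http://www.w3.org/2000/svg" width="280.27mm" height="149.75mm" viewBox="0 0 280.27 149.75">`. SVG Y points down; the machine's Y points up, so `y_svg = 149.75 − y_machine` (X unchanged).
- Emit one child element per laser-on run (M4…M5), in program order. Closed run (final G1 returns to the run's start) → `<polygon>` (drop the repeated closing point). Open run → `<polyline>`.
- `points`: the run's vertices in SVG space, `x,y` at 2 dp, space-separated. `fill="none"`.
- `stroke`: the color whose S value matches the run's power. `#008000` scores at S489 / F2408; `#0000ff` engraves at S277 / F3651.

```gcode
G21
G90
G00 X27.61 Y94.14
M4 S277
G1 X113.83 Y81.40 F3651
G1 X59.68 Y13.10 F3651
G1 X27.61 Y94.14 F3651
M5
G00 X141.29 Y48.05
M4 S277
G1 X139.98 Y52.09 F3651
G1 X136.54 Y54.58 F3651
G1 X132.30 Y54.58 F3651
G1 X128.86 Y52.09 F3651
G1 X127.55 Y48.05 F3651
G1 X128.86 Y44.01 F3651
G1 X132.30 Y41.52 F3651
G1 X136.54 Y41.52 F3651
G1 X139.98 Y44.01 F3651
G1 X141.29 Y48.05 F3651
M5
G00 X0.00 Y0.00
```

Each laser-on run becomes one SVG element. Flip Y back into SVG space with y_svg = 149.75 − y_machine. Every run uses S277, so all elements get stroke `#0000ff` (engrave).

Run 1: The run returns to its start, so emit a `<polygon>` with points (Y-flipped): 27.61,55.61 113.83,68.35 59.68,136.65.

Run 2: The run returns to its start, so emit a `<polygon>` with points (Y-flipped): 141.29,101.70 139.98,97.66 136.54,95.17 132.30,95.17 128.86,97.66 127.55,101.70 128.86,105.74 132.30,108.23 136.54,108.23 139.98,105.74.

<svg xmlns="http://www.w3.org/2000/svg" width="280.27mm" height="149.75mm" viewBox="0 0 280.27 149.75">
  <polygon points="27.61,55.61 113.83,68.35 59.68,136.65" fill="none" stroke="#0000ff"/>
  <polygon points="141.29,101.70 139.98,97.66 136.54,95.17 132.30,95.17 128.86,97.66 127.55,101.70 128.86,105.74 132.30,108.23 136.54,108.23 139.98,105.74" fill="none" stroke="#0000ff"/>
</svg>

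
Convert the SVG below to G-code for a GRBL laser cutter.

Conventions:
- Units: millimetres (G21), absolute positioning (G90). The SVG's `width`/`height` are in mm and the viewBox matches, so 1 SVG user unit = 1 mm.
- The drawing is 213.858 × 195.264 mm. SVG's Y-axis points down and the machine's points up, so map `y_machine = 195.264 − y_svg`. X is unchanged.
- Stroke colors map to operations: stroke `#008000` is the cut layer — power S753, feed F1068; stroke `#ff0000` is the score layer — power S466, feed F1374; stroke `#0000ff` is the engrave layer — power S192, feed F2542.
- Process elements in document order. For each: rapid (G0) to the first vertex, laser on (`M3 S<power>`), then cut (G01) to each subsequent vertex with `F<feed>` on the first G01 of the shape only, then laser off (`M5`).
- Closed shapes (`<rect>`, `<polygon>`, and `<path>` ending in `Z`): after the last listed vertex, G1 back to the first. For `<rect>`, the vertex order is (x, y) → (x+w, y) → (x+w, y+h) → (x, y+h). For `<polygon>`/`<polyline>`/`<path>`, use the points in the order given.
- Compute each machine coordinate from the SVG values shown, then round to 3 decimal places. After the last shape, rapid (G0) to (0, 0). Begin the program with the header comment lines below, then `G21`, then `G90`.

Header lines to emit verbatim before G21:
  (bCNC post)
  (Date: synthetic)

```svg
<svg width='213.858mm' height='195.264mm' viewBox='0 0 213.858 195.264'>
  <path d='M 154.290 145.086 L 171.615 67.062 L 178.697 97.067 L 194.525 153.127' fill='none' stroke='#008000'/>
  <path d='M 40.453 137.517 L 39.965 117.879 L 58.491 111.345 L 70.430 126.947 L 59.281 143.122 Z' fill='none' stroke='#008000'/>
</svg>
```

(bCNC post)
(Date: synthetic)
G21
G90
G0 X154.290 Y50.178
M3 S753
G01 X171.615 Y128.202 F1068
G01 X178.697 Y98.197
G01 X194.525 Y42.137
M5
G0 X40.453 Y57.747
M3 S753
G01 X39.965 Y77.385 F1068
G01 X58.491 Y83.919
G01 X70.430 Y68.317
G01 X59.281 Y52.142
G01 X40.453 Y57.747
M5
G0 X0.000 Y0.000

viewBox `0 0 213.858 195.264` with mm width/height → 1 unit = 1 mm. Flip: y_m = 195.264 − y_svg.

**Shape 1** — `<path>` open polyline, stroke `#008000` → cut (S753, F1068). Machine vertices: (154.290,50.178) → (171.615,128.202) → (178.697,98.197) → (194.525,42.137). Open path.

**Shape 2** — `<path>` regular polygon, stroke `#008000` → cut (S753, F1068). Machine vertices: (40.453,57.747) → (39.965,77.385) → (58.491,83.919) → (70.430,68.317) → (59.281,52.142) → (40.453,57.747). Closed: final G1 returns to the first vertex.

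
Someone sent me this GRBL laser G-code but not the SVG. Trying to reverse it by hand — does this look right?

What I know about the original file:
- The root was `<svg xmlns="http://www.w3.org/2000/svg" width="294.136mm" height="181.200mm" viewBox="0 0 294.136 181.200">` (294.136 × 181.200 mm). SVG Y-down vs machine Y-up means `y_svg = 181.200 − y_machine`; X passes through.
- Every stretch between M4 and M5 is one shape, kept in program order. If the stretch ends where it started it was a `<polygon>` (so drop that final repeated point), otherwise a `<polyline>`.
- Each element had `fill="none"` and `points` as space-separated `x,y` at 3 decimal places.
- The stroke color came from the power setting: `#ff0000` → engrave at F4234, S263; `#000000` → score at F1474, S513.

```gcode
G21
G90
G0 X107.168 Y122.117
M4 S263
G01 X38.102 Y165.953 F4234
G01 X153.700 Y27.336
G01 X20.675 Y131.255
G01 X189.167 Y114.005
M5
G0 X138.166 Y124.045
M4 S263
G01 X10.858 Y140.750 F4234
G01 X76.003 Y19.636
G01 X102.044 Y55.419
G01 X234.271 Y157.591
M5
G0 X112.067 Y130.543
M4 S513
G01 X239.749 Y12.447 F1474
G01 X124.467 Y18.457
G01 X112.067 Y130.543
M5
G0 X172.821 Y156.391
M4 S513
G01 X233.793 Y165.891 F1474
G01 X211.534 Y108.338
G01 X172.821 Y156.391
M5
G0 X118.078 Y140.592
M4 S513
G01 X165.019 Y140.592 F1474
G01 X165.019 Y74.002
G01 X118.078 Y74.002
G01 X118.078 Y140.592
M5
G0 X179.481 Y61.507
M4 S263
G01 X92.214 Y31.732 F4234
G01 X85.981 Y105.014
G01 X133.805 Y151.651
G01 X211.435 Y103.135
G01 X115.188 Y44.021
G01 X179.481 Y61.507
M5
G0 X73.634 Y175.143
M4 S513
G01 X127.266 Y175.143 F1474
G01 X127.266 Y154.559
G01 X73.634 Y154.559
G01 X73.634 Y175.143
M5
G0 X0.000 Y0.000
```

Machine Y-up, SVG Y-down with viewBox height 181.200, so y_svg = 181.200 − y_machine; X carries over.

Run 1: power S263 maps to stroke `#ff0000` (engrave). The run is open, so emit a `<polyline>` with points (Y-flipped): 107.168,59.083 38.102,15.247 153.700,153.864 20.675,49.945 189.167,67.195.

Run 2: the run's S263 means `#ff0000` (engrave). The run is open, so emit a `<polyline>` with points (Y-flipped): 138.166,57.155 10.858,40.450 76.003,161.564 102.044,125.781 234.271,23.609.

Run 3: the run's S513 means `#000000` (score). The run returns to its start, so emit a `<polygon>` with points (Y-flipped): 112.067,50.657 239.749,168.753 124.467,162.743.

Run 4: power S513 maps to stroke `#000000` (score). The run returns to its start, so emit a `<polygon>` with points (Y-flipped): 172.821,24.809 233.793,15.309 211.534,72.862.

Run 5: power S513 maps to stroke `#000000` (score). The run returns to its start, so emit a `<polygon>` with points (Y-flipped): 118.078,40.608 165.019,40.608 165.019,107.198 118.078,107.198.

Run 6: power S263 maps to stroke `#ff0000` (engrave). The run returns to its start, so emit a `<polygon>` with points (Y-flipped): 179.481,119.693 92.214,149.468 85.981,76.186 133.805,29.549 211.435,78.065 115.188,137.179.

Run 7: S513 ⇒ score layer `#000000`. The run returns to its start, so emit a `<polygon>` with points (Y-flipped): 73.634,6.057 127.266,6.057 127.266,26.641 73.634,26.641.

<svg xmlns="http://www.w3.org/2000/svg" width="294.136mm" height="181.200mm" viewBox="0 0 294.136 181.200">
  <polyline points="107.168,59.083 38.102,15.247 153.700,153.864 20.675,49.945 189.167,67.195" fill="none" stroke="#ff0000"/>
  <polyline points="138.166,57.155 10.858,40.450 76.003,161.564 102.044,125.781 234.271,23.609" fill="none" stroke="#ff0000"/>
  <polygon points="112.067,50.657 239.749,168.753 124.467,162.743" fill="none" stroke="#000000"/>
  <polygon points="172.821,24.809 233.793,15.309 211.534,72.862" fill="none" stroke="#000000"/>
  <polygon points="118.078,40.608 165.019,40.608 165.019,107.198 118.078,107.198" fill="none" stroke="#000000"/>
  <polygon points="179.481,119.693 92.214,149.468 85.981,76.186 133.805,29.549 211.435,78.065 115.188,137.179" fill="none" stroke="#ff0000"/>
  <polygon points="73.634,6.057 127.266,6.057 127.266,26.641 73.634,26.641" fill="none" stroke="#000000"/>
</svg>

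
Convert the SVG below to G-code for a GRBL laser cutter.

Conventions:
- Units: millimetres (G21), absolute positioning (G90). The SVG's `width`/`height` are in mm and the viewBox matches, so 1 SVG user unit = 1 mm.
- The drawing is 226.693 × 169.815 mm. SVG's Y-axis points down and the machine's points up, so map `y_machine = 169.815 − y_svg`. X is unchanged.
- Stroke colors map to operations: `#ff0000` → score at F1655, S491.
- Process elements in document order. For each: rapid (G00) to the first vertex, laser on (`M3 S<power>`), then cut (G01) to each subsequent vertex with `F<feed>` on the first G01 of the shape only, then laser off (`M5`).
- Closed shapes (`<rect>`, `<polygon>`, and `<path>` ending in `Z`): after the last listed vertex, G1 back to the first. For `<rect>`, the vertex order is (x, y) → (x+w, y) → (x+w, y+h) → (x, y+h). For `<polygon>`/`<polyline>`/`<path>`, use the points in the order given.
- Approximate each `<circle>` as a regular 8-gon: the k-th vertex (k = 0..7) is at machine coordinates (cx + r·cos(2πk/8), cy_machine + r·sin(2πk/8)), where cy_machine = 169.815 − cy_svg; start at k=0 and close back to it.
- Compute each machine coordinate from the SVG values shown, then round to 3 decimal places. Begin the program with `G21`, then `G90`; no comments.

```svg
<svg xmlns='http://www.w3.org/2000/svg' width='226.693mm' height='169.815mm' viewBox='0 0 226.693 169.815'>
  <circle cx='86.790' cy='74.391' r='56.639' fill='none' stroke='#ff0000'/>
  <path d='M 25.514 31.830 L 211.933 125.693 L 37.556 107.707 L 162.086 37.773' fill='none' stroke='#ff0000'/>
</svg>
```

1 u = 1 mm; y_m = 169.815 − y.

[1] `<circle>` circle, #ff0000→score S491 F1655: (143.429,95.424) → (126.840,135.474) → (86.790,152.063) → (46.740,135.474) → (30.151,95.424) → (46.740,55.374) → (86.790,38.785) → (126.840,55.374) → (143.429,95.424) (closed)

[2] `<path>` open polyline, #ff0000→score S491 F1655: (25.514,137.985) → (211.933,44.122) → (37.556,62.108) → (162.086,132.042)

G21
G90
G00 X143.429 Y95.424
M3 S491
G01 X126.840 Y135.474 F1655
G01 X86.790 Y152.063
G01 X46.740 Y135.474
G01 X30.151 Y95.424
G01 X46.740 Y55.374
G01 X86.790 Y38.785
G01 X126.840 Y55.374
G01 X143.429 Y95.424
M5
G00 X25.514 Y137.985
M3 S491
G01 X211.933 Y44.122 F1655
G01 X37.556 Y62.108
G01 X162.086 Y132.042
M5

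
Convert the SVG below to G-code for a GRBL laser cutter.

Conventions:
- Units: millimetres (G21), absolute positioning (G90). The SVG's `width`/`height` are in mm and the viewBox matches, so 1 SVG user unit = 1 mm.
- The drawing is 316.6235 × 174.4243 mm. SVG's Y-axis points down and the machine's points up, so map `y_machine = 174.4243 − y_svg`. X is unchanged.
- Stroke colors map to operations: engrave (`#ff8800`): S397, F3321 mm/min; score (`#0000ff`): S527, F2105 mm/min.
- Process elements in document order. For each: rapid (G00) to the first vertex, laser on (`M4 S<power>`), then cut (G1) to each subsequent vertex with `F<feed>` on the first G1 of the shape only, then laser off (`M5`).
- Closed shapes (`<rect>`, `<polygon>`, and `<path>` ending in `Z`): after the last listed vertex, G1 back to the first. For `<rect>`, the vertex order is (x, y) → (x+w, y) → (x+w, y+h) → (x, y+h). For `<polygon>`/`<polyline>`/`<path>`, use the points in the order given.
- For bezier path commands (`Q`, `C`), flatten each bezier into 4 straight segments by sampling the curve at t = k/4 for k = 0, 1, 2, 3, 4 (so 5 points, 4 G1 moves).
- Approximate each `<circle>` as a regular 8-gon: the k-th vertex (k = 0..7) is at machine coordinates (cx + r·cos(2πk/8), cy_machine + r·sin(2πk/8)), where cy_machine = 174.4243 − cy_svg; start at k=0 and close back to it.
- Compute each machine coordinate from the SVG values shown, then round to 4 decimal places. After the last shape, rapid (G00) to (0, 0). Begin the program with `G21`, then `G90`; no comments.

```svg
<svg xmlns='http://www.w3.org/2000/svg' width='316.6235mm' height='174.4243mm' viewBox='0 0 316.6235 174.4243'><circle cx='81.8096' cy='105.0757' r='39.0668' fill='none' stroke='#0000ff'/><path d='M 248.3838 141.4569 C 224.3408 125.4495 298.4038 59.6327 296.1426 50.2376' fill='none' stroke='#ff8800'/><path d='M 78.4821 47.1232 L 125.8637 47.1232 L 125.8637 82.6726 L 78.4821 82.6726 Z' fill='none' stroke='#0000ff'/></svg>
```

G21
G90
G00 X120.8764 Y69.3486
M4 S527
G1 X109.4340 Y96.9730 F2105
G1 X81.8096 Y108.4154
G1 X54.1852 Y96.9730
G1 X42.7428 Y69.3486
G1 X54.1852 Y41.7242
G1 X81.8096 Y30.2818
G1 X109.4340 Y41.7242
G1 X120.8764 Y69.3486
M5
G00 X248.3838 Y32.9674
M4 S397
G1 X246.0210 Y52.6524 F3321
G1 X264.0950 Y81.0567
G1 X286.2532 Y108.2212
G1 X296.1426 Y124.1867
M5
G00 X78.4821 Y127.3011
M4 S527
G1 X125.8637 Y127.3011 F2105
G1 X125.8637 Y91.7517
G1 X78.4821 Y91.7517
G1 X78.4821 Y127.3011
M5
G00 X0.0000 Y0.0000

1 u = 1 mm; y_m = 174.4243 − y.

[1] `<circle>` circle, #0000ff→score S527 F2105: (120.8764,69.3486) → (109.4340,96.9730) → (81.8096,108.4154) → (54.1852,96.9730) → (42.7428,69.3486) → (54.1852,41.7242) → (81.8096,30.2818) → (109.4340,41.7242) → (120.8764,69.3486) (closed)

[2] `<path>` cubic bezier, #ff8800→engrave S397 F3321: (248.3838,32.9674) → (246.0210,52.6524) → (264.0950,81.0567) → (286.2532,108.2212) → (296.1426,124.1867)

[3] `<path>` rectangle, #0000ff→score S527 F2105: (78.4821,127.3011) → (125.8637,127.3011) → (125.8637,91.7517) → (78.4821,91.7517) → (78.4821,127.3011) (closed)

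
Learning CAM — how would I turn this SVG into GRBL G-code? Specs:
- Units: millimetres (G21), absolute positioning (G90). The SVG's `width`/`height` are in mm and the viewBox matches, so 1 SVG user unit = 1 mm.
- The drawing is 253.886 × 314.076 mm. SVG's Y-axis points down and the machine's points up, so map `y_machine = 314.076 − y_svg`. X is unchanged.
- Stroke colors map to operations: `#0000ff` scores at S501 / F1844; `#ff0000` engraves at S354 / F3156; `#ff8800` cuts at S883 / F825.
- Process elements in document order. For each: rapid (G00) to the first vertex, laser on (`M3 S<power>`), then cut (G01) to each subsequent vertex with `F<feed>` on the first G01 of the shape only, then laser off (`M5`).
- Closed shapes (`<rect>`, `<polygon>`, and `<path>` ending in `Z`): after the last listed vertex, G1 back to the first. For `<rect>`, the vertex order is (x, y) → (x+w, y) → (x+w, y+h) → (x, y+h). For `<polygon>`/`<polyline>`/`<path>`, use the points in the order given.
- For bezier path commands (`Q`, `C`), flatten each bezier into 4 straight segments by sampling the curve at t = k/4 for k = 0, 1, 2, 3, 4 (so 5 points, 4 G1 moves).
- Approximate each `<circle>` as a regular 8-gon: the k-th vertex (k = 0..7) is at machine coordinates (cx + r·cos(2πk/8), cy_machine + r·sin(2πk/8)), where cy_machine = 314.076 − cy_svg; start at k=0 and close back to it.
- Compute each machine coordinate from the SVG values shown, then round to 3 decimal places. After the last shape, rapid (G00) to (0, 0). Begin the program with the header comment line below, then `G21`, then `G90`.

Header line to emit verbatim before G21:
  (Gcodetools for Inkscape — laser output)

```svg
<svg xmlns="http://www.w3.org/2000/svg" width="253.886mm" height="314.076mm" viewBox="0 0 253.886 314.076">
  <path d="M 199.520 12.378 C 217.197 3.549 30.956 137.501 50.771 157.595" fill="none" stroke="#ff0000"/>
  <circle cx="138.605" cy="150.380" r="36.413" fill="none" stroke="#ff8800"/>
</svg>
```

Since the viewBox matches the mm dimensions, user units are millimetres directly. The only transform is the Y-flip y_m = 314.076 − y_svg.

Shape 1 is a cubic bezier drawn with `<path>`. Its stroke #ff0000 means engrave at S354, F3156. After flipping Y the toolpath is (199.520,301.698) → (180.949,285.558) → (124.344,239.936) → (68.139,188.890) → (50.771,156.481).

Shape 2 is a circle drawn with `<circle>`. Its stroke #ff8800 means cut at S883, F825. After flipping Y the toolpath is (175.018,163.696) → (164.353,189.444) → (138.605,200.109) → (112.857,189.444) → (102.192,163.696) → (112.857,137.948) → (138.605,127.283) → (164.353,137.948) → (175.018,163.696), returning to the start.

(Gcodetools for Inkscape — laser output)
G21
G90
G00 X199.520 Y301.698
M3 S354
G01 X180.949 Y285.558 F3156
G01 X124.344 Y239.936
G01 X68.139 Y188.890
G01 X50.771 Y156.481
M5
G00 X175.018 Y163.696
M3 S883
G01 X164.353 Y189.444 F825
G01 X138.605 Y200.109
G01 X112.857 Y189.444
G01 X102.192 Y163.696
G01 X112.857 Y137.948
G01 X138.605 Y127.283
G01 X164.353 Y137.948
G01 X175.018 Y163.696
M5
G00 X0.000 Y0.000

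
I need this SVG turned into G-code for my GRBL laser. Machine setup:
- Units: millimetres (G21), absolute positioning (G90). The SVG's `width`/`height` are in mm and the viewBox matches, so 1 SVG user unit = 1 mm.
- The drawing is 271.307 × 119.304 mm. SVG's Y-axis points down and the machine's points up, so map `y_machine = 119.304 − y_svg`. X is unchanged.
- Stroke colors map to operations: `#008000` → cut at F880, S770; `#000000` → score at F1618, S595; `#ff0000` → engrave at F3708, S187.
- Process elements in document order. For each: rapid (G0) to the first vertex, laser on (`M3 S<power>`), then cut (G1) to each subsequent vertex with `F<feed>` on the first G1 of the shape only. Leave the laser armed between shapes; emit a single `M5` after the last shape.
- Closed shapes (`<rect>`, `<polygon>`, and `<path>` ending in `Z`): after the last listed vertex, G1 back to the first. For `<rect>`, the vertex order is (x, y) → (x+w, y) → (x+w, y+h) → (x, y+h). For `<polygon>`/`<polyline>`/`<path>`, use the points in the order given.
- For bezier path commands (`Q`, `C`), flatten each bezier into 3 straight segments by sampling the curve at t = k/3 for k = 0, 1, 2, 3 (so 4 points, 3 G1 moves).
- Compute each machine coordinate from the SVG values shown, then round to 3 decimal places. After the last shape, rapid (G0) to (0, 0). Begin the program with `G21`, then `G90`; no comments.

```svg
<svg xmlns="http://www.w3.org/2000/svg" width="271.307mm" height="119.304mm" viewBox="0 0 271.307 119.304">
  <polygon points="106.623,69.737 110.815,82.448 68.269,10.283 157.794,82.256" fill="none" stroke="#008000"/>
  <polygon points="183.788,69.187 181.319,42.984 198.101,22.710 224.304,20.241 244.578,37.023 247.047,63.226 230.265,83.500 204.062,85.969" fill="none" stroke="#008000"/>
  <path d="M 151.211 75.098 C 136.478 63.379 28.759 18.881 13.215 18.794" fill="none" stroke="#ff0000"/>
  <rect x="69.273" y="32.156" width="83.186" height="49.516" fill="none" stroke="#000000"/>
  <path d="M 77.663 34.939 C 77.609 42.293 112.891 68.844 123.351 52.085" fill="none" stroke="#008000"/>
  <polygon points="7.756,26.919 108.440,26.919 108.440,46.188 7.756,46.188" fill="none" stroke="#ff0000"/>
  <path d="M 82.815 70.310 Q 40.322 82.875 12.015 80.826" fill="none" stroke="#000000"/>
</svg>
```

G21
G90
G0 X106.623 Y49.567
M3 S770
G1 X110.815 Y36.856 F880
G1 X68.269 Y109.021
G1 X157.794 Y37.048
G1 X106.623 Y49.567
G0 X183.788 Y50.117
M3 S770
G1 X181.319 Y76.320 F880
G1 X198.101 Y96.594
G1 X224.304 Y99.063
G1 X244.578 Y82.281
G1 X247.047 Y56.078
G1 X230.265 Y35.804
G1 X204.062 Y33.335
G1 X183.788 Y50.117
G0 X151.211 Y44.206
M3 S187
G1 X112.340 Y63.992 F3708
G1 X52.626 Y88.478
G1 X13.215 Y100.510
G0 X69.273 Y87.148
M3 S595
G1 X152.459 Y87.148 F1618
G1 X152.459 Y37.632
G1 X69.273 Y37.632
G1 X69.273 Y87.148
G0 X77.663 Y84.365
M3 S770
G1 X87.160 Y72.927 F880
G1 X106.845 Y62.582
G1 X123.351 Y67.219
G0 X7.756 Y92.385
M3 S187
G1 X108.440 Y92.385 F3708
G1 X108.440 Y73.116
G1 X7.756 Y73.116
G1 X7.756 Y92.385
G0 X82.815 Y48.994
M3 S595
G1 X56.063 Y42.241 F1618
G1 X32.463 Y38.736
G1 X12.015 Y38.478
M5
G0 X0.000 Y0.000

viewBox `0 0 271.307 119.304` with mm width/height → 1 unit = 1 mm. Flip: y_m = 119.304 − y_svg.

**Shape 1** — `<polygon>` closed polygon, stroke `#008000` → cut (S770, F880). Machine vertices: (106.623,49.567) → (110.815,36.856) → (68.269,109.021) → (157.794,37.048) → (106.623,49.567). Closed: final G1 returns to the first vertex.

**Shape 2** — `<polygon>` regular polygon, stroke `#008000` → cut (S770, F880). Machine vertices: (183.788,50.117) → (181.319,76.320) → (198.101,96.594) → (224.304,99.063) → (244.578,82.281) → (247.047,56.078) → (230.265,35.804) → (204.062,33.335) → (183.788,50.117). Closed: final G1 returns to the first vertex.

**Shape 3** — `<path>` cubic bezier, stroke `#ff0000` → engrave (S187, F3708). Control points (SVG): P0=(151.211,75.098), P1=(136.478,63.379), P2=(28.759,18.881), P3=(13.215,18.794); sampled at t=k/3. Machine vertices: (151.211,44.206) → (112.340,63.992) → (52.626,88.478) → (13.215,100.510). Open path.

**Shape 4** — `<rect>` rectangle, stroke `#000000` → score (S595, F1618). Machine vertices: (69.273,87.148) → (152.459,87.148) → (152.459,37.632) → (69.273,37.632) → (69.273,87.148). Closed: final G1 returns to the first vertex.

**Shape 5** — `<path>` cubic bezier, stroke `#008000` → cut (S770, F880). Control points (SVG): P0=(77.663,34.939), P1=(77.609,42.293), P2=(112.891,68.844), P3=(123.351,52.085); sampled at t=k/3. Machine vertices: (77.663,84.365) → (87.160,72.927) → (106.845,62.582) → (123.351,67.219). Open path.

**Shape 6** — `<polygon>` rectangle, stroke `#ff0000` → engrave (S187, F3708). Machine vertices: (7.756,92.385) → (108.440,92.385) → (108.440,73.116) → (7.756,73.116) → (7.756,92.385). Closed: final G1 returns to the first vertex.

**Shape 7** — `<path>` quadratic bezier, stroke `#000000` → score (S595, F1618). Control points (SVG): P0=(82.815,70.310), P1=(40.322,82.875), P2=(12.015,80.826); sampled at t=k/3. Machine vertices: (82.815,48.994) → (56.063,42.241) → (32.463,38.736) → (12.015,38.478). Open path.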